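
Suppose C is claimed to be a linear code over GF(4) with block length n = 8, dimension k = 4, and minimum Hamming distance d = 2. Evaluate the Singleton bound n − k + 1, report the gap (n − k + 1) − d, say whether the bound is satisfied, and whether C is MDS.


Singleton RHS = n − k + 1 = 5, slack = 3, bound satisfied, not MDS.

Singleton bound: d ≤ n − k + 1.
Here n = 8, k = 4, so n − k + 1 = 5.
Given d = 2, check d ≤ 5: YES.
Slack = (n − k + 1) − d = 3.
The code is NOT MDS (slack = 3 > 0).
Description: the claimed parameters are [8, 4, 2]_4; such a code would be non-MDS.


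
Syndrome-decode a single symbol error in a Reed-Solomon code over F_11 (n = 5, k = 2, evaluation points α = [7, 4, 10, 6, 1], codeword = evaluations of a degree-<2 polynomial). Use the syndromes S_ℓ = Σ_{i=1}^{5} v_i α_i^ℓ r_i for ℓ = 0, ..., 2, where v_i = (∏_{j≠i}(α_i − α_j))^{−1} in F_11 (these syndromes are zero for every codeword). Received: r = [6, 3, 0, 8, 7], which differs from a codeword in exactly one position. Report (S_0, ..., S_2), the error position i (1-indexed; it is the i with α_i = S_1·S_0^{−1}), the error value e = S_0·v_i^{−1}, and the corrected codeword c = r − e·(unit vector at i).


S = (1, 4, 5), error at position 2, error magnitude e = 2, c = [6, 1, 0, 8, 7].

Step 1: column multipliers v_i = (∏_{j≠i}(α_i − α_j))^{−1} mod 11.
  i = 1 (α = 7): (7−4)(7−10)(7−6)(7−1) = 3·(−3)·1·6 = −54 ≡ 1, so v_1 = 1^{−1} = 1 (mod 11).
  i = 2 (α = 4): (4−7)(4−10)(4−6)(4−1) = (−3)·(−6)·(−2)·3 = −108 ≡ 2, so v_2 = 2^{−1} = 6 (mod 11).
  i = 3 (α = 10): (10−7)(10−4)(10−6)(10−1) = 3·6·4·9 = 648 ≡ 10, so v_3 = 10^{−1} = 10 (mod 11).
  i = 4 (α = 6): (6−7)(6−4)(6−10)(6−1) = (−1)·2·(−4)·5 = 40 ≡ 7, so v_4 = 7^{−1} = 8 (mod 11).
  i = 5 (α = 1): (1−7)(1−4)(1−10)(1−6) = (−6)·(−3)·(−9)·(−5) = 810 ≡ 7, so v_5 = 7^{−1} = 8 (mod 11).
  v = [1, 6, 10, 8, 8].
Step 2: syndromes of r = [6, 3, 0, 8, 7] (all sums mod 11).
  S_0 = Σ v_i r_i = 1·6 + 6·3 + 10·0 + 8·8 + 8·7 = 144 ≡ 1.
  S_1 = Σ v_i α_i r_i = 1·7·6 + 6·4·3 + 10·10·0 + 8·6·8 + 8·1·7 = 554 ≡ 4.
  α_i^2 mod 11 = [5, 5, 1, 3, 1].
  S_2 = Σ v_i α_i^2 r_i = 1·5·6 + 6·5·3 + 10·1·0 + 8·3·8 + 8·1·7 = 368 ≡ 5.
  S = (1, 4, 5) ≠ 0, so r is not a codeword (an error is present).
Step 3: locate the error. For a single error e at position i, S_ℓ = v_i·e·α_i^ℓ, so α_err = S_1/S_0.
  S_0^{−1} = 1^{−1} = 1 (mod 11), so α_err = 4·1 = 4 ≡ 4 = α_2. Error position i = 2.
  Consistency check: S_2/S_1 = 5·3 = 15 ≡ 4 = α_err ✓ (single-error assumption holds).
Step 4: error magnitude e = S_0/v_2 = S_0·∏_{j≠2}(α_2 − α_j) = 1·2 = 2 ≡ 2 (mod 11).
Step 5: correct position 2: c_2 = r_2 − e = 3 − 2 ≡ 1 (mod 11). Hence c = [6, 1, 0, 8, 7].
  Check: interpolating c through the α_i gives m(x) = 9 + 9·x (degree < 2) with m(α_i) = c_i for every i, so c is indeed a codeword.


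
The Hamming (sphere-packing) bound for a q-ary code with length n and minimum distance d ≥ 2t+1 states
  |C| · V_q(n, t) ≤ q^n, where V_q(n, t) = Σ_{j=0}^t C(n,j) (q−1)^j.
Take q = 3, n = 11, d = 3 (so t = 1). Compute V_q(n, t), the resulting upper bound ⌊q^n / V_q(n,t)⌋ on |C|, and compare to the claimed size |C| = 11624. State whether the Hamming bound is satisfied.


V_q(n, t) = 23, q^n = 177147, Hamming bound = 7702, |C| = 11624 > bound (violated).

Step 1: Compute V_q(n, t) = Σ_{j=0}^1 C(n, j) (q−1)^j.
  j = 0: C(11,0)·(2)^0 = 1·1 = 1.
  j = 1: C(11,1)·(2)^1 = 11·2 = 22.
  V_q(n, t) = 1 + 22 = 23.
Step 2: q^n = 3^11 = 177147.
Step 3: Hamming bound ⌊q^n / V_q(n,t)⌋ = ⌊177147/23⌋ = 7702.
Step 4: Compare |C| = 11624 to 7702: violated.
The claimed |C| lies above the Hamming bound, so no 3-ary code of length 11 with d ≥ 3 can have 11624 codewords.


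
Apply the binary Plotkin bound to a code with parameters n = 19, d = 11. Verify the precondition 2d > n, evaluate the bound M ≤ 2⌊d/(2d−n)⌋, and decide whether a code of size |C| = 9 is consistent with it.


Plotkin bound M ≤ 6; given |C| = 9 > bound (violated).

Check applicability: 2d = 22, n = 19.
2d − n = 3 > 0, so Plotkin applies.
Compute d/(2d−n) = 11/3 ≈ 3.6667.
⌊d/(2d−n)⌋ = 3.
Plotkin bound: M ≤ 2·3 = 6.
Given |C| = 9, check: VIOLATED.
This |C| is above the Plotkin bound, so no binary code with n = 19, d = 11 and 9 codewords exists.


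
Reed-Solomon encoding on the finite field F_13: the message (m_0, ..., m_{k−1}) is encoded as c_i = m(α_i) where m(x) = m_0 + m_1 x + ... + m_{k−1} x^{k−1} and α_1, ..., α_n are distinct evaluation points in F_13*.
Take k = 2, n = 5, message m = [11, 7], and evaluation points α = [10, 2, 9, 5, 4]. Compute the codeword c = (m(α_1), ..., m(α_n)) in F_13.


c = [3, 12, 9, 7, 0]

Message polynomial: m(x) = 11 + 7·x (mod 13).
For each evaluation point α_i, compute m(α_i) mod 13:
  α_1 = 10: Horner steps 7 → 3, so m(10) = 3.
  α_2 = 2: Horner steps 7 → 12, so m(2) = 12.
  α_3 = 9: Horner steps 7 → 9, so m(9) = 9.
  α_4 = 5: Horner steps 7 → 7, so m(5) = 7.
  α_5 = 4: Horner steps 7 → 0, so m(4) = 0.
Codeword c = [3, 12, 9, 7, 0] ∈ F_13^5.


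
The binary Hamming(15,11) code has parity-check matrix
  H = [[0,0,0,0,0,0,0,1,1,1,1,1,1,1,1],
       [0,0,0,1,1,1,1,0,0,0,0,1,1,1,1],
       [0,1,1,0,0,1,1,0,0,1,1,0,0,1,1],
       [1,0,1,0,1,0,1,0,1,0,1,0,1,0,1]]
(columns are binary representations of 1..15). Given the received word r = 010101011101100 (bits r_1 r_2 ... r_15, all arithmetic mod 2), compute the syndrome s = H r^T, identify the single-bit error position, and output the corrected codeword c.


s = (1, 0, 1, 0)^T, error position = 10, corrected codeword c = 010101011001100

Compute s = H r^T mod 2 one row at a time:
  s_1 = 1 + 1 + 1 + 0 + 1 + 1 + 0 + 0 = 5 ≡ 1 (mod 2).
  s_2 = 1 + 0 + 1 + 0 + 1 + 1 + 0 + 0 = 4 ≡ 0 (mod 2).
  s_3 = 1 + 0 + 1 + 0 + 1 + 0 + 0 + 0 = 3 ≡ 1 (mod 2).
  s_4 = 0 + 0 + 0 + 0 + 1 + 0 + 1 + 0 = 2 ≡ 0 (mod 2).
s = (1, 0, 1, 0)^T — this equals column 10 of H (binary 1010), so error is at position 10.
Correct: flip bit 10 of r = 010101011101100 to get c = 010101011001100.


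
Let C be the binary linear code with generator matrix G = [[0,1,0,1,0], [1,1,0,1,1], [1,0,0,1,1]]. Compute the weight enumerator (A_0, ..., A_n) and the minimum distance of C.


Weight distribution: A_0 = 1, A_1 = 2, A_2 = 2, A_3 = 2, A_4 = 1. Minimum distance d = 1.

Enumerate all 2^3 = 8 messages m ∈ F_2^3.
For each, compute codeword c = mG in F_2^5, then tally its weight.
  m = 000 → c = 00000, weight = 0.
  m = 100 → c = 01010, weight = 2.
  m = 010 → c = 11011, weight = 4.
  m = 110 → c = 10001, weight = 2.
  m = 001 → c = 10011, weight = 3.
  m = 101 → c = 11001, weight = 3.
  m = 011 → c = 01000, weight = 1.
  m = 111 → c = 00010, weight = 1.
Tally weights:
  weight 0: 1 codewords.
  weight 1: 2 codewords.
  weight 2: 2 codewords.
  weight 3: 2 codewords.
  weight 4: 1 codewords.
Minimum distance d = smallest w > 0 with A_w > 0 = 1.
Sanity: Σ A_w = 8 = 2^3 = 8 ✓.


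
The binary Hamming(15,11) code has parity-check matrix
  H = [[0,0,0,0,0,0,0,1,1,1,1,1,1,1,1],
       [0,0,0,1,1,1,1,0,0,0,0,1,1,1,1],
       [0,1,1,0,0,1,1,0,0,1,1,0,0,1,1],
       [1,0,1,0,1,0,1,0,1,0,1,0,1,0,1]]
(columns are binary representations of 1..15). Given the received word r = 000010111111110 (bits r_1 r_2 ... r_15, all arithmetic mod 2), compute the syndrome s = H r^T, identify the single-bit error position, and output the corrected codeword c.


s = (1, 1, 0, 1)^T, error position = 13, corrected codeword c = 000010111111010

Compute s = H r^T mod 2 one row at a time:
  s_1 = 1 + 1 + 1 + 1 + 1 + 1 + 1 + 0 = 7 ≡ 1 (mod 2).
  s_2 = 0 + 1 + 0 + 1 + 1 + 1 + 1 + 0 = 5 ≡ 1 (mod 2).
  s_3 = 0 + 0 + 0 + 1 + 1 + 1 + 1 + 0 = 4 ≡ 0 (mod 2).
  s_4 = 0 + 0 + 1 + 1 + 1 + 1 + 1 + 0 = 5 ≡ 1 (mod 2).
s = (1, 1, 0, 1)^T — this equals column 13 of H (binary 1101), so error is at position 13.
Correct: flip bit 13 of r = 000010111111110 to get c = 000010111111010.


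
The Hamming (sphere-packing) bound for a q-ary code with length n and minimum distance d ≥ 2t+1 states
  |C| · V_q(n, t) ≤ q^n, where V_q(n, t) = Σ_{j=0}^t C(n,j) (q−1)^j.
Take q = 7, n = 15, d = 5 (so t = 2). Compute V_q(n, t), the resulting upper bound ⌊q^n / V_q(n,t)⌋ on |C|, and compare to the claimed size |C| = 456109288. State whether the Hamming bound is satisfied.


V_q(n, t) = 3871, q^n = 4747561509943, Hamming bound = 1226443169, |C| = 456109288 ≤ bound (satisfied).

Step 1: Compute V_q(n, t) = Σ_{j=0}^2 C(n, j) (q−1)^j.
  j = 0: C(15,0)·(6)^0 = 1·1 = 1.
  j = 1: C(15,1)·(6)^1 = 15·6 = 90.
  j = 2: C(15,2)·(6)^2 = 105·36 = 3780.
  V_q(n, t) = 1 + 90 + 3780 = 3871.
Step 2: q^n = 7^15 = 4747561509943.
Step 3: Hamming bound ⌊q^n / V_q(n,t)⌋ = ⌊4747561509943/3871⌋ = 1226443169.
Step 4: Compare |C| = 456109288 to 1226443169: satisfied.
The claimed |C| lies below the Hamming bound.


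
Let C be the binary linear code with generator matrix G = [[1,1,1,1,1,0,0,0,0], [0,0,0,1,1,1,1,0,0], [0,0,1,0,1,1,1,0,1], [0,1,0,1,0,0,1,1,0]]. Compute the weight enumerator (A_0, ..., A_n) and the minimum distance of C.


Weight distribution: A_0 = 1, A_3 = 1, A_4 = 5, A_5 = 6, A_6 = 2, A_7 = 1. Minimum distance d = 3.

Enumerate all 2^4 = 16 messages m ∈ F_2^4.
For each, compute codeword c = mG in F_2^9, then tally its weight.
  m = 0000 → c = 000000000, weight = 0.
  m = 1000 → c = 111110000, weight = 5.
  m = 0100 → c = 000111100, weight = 4.
  m = 1100 → c = 111001100, weight = 5.
  m = 0010 → c = 001011101, weight = 5.
  m = 1010 → c = 110101101, weight = 6.
  m = 0110 → c = 001100001, weight = 3.
  m = 1110 → c = 110010001, weight = 4.
  m = 0001 → c = 010100110, weight = 4.
  m = 1001 → c = 101010110, weight = 5.
  m = 0101 → c = 010011010, weight = 4.
  m = 1101 → c = 101101010, weight = 5.
  m = 0011 → c = 011111011, weight = 7.
  m = 1011 → c = 100001011, weight = 4.
  m = 0111 → c = 011000111, weight = 5.
  m = 1111 → c = 100110111, weight = 6.
Tally weights:
  weight 0: 1 codewords.
  weight 3: 1 codewords.
  weight 4: 5 codewords.
  weight 5: 6 codewords.
  weight 6: 2 codewords.
  weight 7: 1 codewords.
Minimum distance d = smallest w > 0 with A_w > 0 = 3.
Sanity: Σ A_w = 16 = 2^4 = 16 ✓.


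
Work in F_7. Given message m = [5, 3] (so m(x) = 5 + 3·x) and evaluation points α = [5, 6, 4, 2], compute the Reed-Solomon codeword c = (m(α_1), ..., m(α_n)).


c = [6, 2, 3, 4]

Message polynomial: m(x) = 5 + 3·x (mod 7).
For each evaluation point α_i, compute m(α_i) mod 7:
  α_1 = 5: Horner steps 3 → 6, so m(5) = 6.
  α_2 = 6: Horner steps 3 → 2, so m(6) = 2.
  α_3 = 4: Horner steps 3 → 3, so m(4) = 3.
  α_4 = 2: Horner steps 3 → 4, so m(2) = 4.
Codeword c = [6, 2, 3, 4] ∈ F_7^4.


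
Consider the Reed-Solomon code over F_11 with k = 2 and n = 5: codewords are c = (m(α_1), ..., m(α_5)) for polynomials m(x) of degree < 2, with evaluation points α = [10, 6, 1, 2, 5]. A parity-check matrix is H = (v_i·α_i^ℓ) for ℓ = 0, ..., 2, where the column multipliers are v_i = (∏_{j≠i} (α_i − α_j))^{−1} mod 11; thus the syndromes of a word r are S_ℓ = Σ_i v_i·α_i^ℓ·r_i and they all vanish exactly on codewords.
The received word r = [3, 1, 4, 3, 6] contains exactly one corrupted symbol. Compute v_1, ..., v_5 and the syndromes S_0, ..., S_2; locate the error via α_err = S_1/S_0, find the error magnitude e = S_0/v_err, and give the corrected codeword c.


S = (5, 10, 9), error at position 4, error magnitude e = 4, c = [3, 1, 4, 10, 6].

Step 1: column multipliers v_i = (∏_{j≠i}(α_i − α_j))^{−1} mod 11.
  i = 1 (α = 10): (10−6)(10−1)(10−2)(10−5) = 4·9·8·5 = 1440 ≡ 10, so v_1 = 10^{−1} = 10 (mod 11).
  i = 2 (α = 6): (6−10)(6−1)(6−2)(6−5) = (−4)·5·4·1 = −80 ≡ 8, so v_2 = 8^{−1} = 7 (mod 11).
  i = 3 (α = 1): (1−10)(1−6)(1−2)(1−5) = (−9)·(−5)·(−1)·(−4) = 180 ≡ 4, so v_3 = 4^{−1} = 3 (mod 11).
  i = 4 (α = 2): (2−10)(2−6)(2−1)(2−5) = (−8)·(−4)·1·(−3) = −96 ≡ 3, so v_4 = 3^{−1} = 4 (mod 11).
  i = 5 (α = 5): (5−10)(5−6)(5−1)(5−2) = (−5)·(−1)·4·3 = 60 ≡ 5, so v_5 = 5^{−1} = 9 (mod 11).
  v = [10, 7, 3, 4, 9].
Step 2: syndromes of r = [3, 1, 4, 3, 6] (all sums mod 11).
  S_0 = Σ v_i r_i = 10·3 + 7·1 + 3·4 + 4·3 + 9·6 = 115 ≡ 5.
  S_1 = Σ v_i α_i r_i = 10·10·3 + 7·6·1 + 3·1·4 + 4·2·3 + 9·5·6 = 648 ≡ 10.
  α_i^2 mod 11 = [1, 3, 1, 4, 3].
  S_2 = Σ v_i α_i^2 r_i = 10·1·3 + 7·3·1 + 3·1·4 + 4·4·3 + 9·3·6 = 273 ≡ 9.
  S = (5, 10, 9) ≠ 0, so r is not a codeword (an error is present).
Step 3: locate the error. For a single error e at position i, S_ℓ = v_i·e·α_i^ℓ, so α_err = S_1/S_0.
  S_0^{−1} = 5^{−1} = 9 (mod 11), so α_err = 10·9 = 90 ≡ 2 = α_4. Error position i = 4.
  Consistency check: S_2/S_1 = 9·10 = 90 ≡ 2 = α_err ✓ (single-error assumption holds).
Step 4: error magnitude e = S_0/v_4 = S_0·∏_{j≠4}(α_4 − α_j) = 5·3 = 15 ≡ 4 (mod 11).
Step 5: correct position 4: c_4 = r_4 − e = 3 − 4 ≡ 10 (mod 11). Hence c = [3, 1, 4, 10, 6].
  Check: interpolating c through the α_i gives m(x) = 9 + 6·x (degree < 2) with m(α_i) = c_i for every i, so c is indeed a codeword.


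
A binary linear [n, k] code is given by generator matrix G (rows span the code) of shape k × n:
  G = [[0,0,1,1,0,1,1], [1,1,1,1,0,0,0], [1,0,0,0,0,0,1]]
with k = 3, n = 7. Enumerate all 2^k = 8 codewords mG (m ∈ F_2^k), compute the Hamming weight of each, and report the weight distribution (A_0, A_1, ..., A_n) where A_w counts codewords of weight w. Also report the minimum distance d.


Weight distribution: A_0 = 1, A_2 = 2, A_4 = 5. Minimum distance d = 2.

Enumerate all 2^3 = 8 messages m ∈ F_2^3.
For each, compute codeword c = mG in F_2^7, then tally its weight.
  m = 000 → c = 0000000, weight = 0.
  m = 100 → c = 0011011, weight = 4.
  m = 010 → c = 1111000, weight = 4.
  m = 110 → c = 1100011, weight = 4.
  m = 001 → c = 1000001, weight = 2.
  m = 101 → c = 1011010, weight = 4.
  m = 011 → c = 0111001, weight = 4.
  m = 111 → c = 0100010, weight = 2.
Tally weights:
  weight 0: 1 codewords.
  weight 2: 2 codewords.
  weight 4: 5 codewords.
Minimum distance d = smallest w > 0 with A_w > 0 = 2.
Sanity: Σ A_w = 8 = 2^3 = 8 ✓.


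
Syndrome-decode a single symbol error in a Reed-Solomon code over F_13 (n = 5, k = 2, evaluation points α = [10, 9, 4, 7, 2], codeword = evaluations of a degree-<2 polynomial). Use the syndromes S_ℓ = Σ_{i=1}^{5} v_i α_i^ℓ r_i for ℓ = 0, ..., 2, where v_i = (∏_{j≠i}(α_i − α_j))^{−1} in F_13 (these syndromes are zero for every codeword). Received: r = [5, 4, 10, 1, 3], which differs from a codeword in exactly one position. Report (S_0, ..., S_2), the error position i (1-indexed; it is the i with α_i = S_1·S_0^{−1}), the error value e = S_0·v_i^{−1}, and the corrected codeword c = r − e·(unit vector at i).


S = (6, 2, 5), error at position 2, error magnitude e = 9, c = [5, 8, 10, 1, 3].

Step 1: column multipliers v_i = (∏_{j≠i}(α_i − α_j))^{−1} mod 13.
  i = 1 (α = 10): (10−9)(10−4)(10−7)(10−2) = 1·6·3·8 = 144 ≡ 1, so v_1 = 1^{−1} = 1 (mod 13).
  i = 2 (α = 9): (9−10)(9−4)(9−7)(9−2) = (−1)·5·2·7 = −70 ≡ 8, so v_2 = 8^{−1} = 5 (mod 13).
  i = 3 (α = 4): (4−10)(4−9)(4−7)(4−2) = (−6)·(−5)·(−3)·2 = −180 ≡ 2, so v_3 = 2^{−1} = 7 (mod 13).
  i = 4 (α = 7): (7−10)(7−9)(7−4)(7−2) = (−3)·(−2)·3·5 = 90 ≡ 12, so v_4 = 12^{−1} = 12 (mod 13).
  i = 5 (α = 2): (2−10)(2−9)(2−4)(2−7) = (−8)·(−7)·(−2)·(−5) = 560 ≡ 1, so v_5 = 1^{−1} = 1 (mod 13).
  v = [1, 5, 7, 12, 1].
Step 2: syndromes of r = [5, 4, 10, 1, 3] (all sums mod 13).
  S_0 = Σ v_i r_i = 1·5 + 5·4 + 7·10 + 12·1 + 1·3 = 110 ≡ 6.
  S_1 = Σ v_i α_i r_i = 1·10·5 + 5·9·4 + 7·4·10 + 12·7·1 + 1·2·3 = 600 ≡ 2.
  α_i^2 mod 13 = [9, 3, 3, 10, 4].
  S_2 = Σ v_i α_i^2 r_i = 1·9·5 + 5·3·4 + 7·3·10 + 12·10·1 + 1·4·3 = 447 ≡ 5.
  S = (6, 2, 5) ≠ 0, so r is not a codeword (an error is present).
Step 3: locate the error. For a single error e at position i, S_ℓ = v_i·e·α_i^ℓ, so α_err = S_1/S_0.
  S_0^{−1} = 6^{−1} = 11 (mod 13), so α_err = 2·11 = 22 ≡ 9 = α_2. Error position i = 2.
  Consistency check: S_2/S_1 = 5·7 = 35 ≡ 9 = α_err ✓ (single-error assumption holds).
Step 4: error magnitude e = S_0/v_2 = S_0·∏_{j≠2}(α_2 − α_j) = 6·8 = 48 ≡ 9 (mod 13).
Step 5: correct position 2: c_2 = r_2 − e = 4 − 9 ≡ 8 (mod 13). Hence c = [5, 8, 10, 1, 3].
  Check: interpolating c through the α_i gives m(x) = 9 + 10·x (degree < 2) with m(α_i) = c_i for every i, so c is indeed a codeword.


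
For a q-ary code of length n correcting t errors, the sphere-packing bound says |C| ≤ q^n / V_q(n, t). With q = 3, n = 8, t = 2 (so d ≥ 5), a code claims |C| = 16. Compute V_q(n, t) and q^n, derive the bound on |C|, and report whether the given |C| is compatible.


V_q(n, t) = 129, q^n = 6561, Hamming bound = 50, |C| = 16 ≤ bound (satisfied).

Step 1: Compute V_q(n, t) = Σ_{j=0}^2 C(n, j) (q−1)^j.
  j = 0: C(8,0)·(2)^0 = 1·1 = 1.
  j = 1: C(8,1)·(2)^1 = 8·2 = 16.
  j = 2: C(8,2)·(2)^2 = 28·4 = 112.
  V_q(n, t) = 1 + 16 + 112 = 129.
Step 2: q^n = 3^8 = 6561.
Step 3: Hamming bound ⌊q^n / V_q(n,t)⌋ = ⌊6561/129⌋ = 50.
Step 4: Compare |C| = 16 to 50: satisfied.
The claimed |C| lies below the Hamming bound.


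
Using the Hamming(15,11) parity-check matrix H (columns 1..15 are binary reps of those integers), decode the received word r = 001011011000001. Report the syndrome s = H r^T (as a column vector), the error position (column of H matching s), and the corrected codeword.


s = (1, 1, 1, 0)^T, error position = 14, corrected codeword c = 001011011000011

Compute s = H r^T mod 2 one row at a time:
  s_1 = 1 + 1 + 0 + 0 + 0 + 0 + 0 + 1 = 3 ≡ 1 (mod 2).
  s_2 = 0 + 1 + 1 + 0 + 0 + 0 + 0 + 1 = 3 ≡ 1 (mod 2).
  s_3 = 0 + 1 + 1 + 0 + 0 + 0 + 0 + 1 = 3 ≡ 1 (mod 2).
  s_4 = 0 + 1 + 1 + 0 + 1 + 0 + 0 + 1 = 4 ≡ 0 (mod 2).
s = (1, 1, 1, 0)^T — this equals column 14 of H (binary 1110), so error is at position 14.
Correct: flip bit 14 of r = 001011011000001 to get c = 001011011000011.


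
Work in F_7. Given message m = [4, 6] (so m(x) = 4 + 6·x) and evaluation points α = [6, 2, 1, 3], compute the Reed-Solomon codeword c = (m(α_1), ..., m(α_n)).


c = [5, 2, 3, 1]

Message polynomial: m(x) = 4 + 6·x (mod 7).
For each evaluation point α_i, compute m(α_i) mod 7:
  α_1 = 6: Horner steps 6 → 5, so m(6) = 5.
  α_2 = 2: Horner steps 6 → 2, so m(2) = 2.
  α_3 = 1: Horner steps 6 → 3, so m(1) = 3.
  α_4 = 3: Horner steps 6 → 1, so m(3) = 1.
Codeword c = [5, 2, 3, 1] ∈ F_7^4.


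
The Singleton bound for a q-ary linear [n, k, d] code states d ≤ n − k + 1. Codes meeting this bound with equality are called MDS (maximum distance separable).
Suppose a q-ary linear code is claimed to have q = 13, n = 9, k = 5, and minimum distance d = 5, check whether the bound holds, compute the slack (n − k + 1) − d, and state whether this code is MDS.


Singleton RHS = n − k + 1 = 5, slack = 0, bound satisfied, MDS.

Singleton bound: d ≤ n − k + 1.
Here n = 9, k = 5, so n − k + 1 = 5.
Given d = 5, check d ≤ 5: YES.
Slack = (n − k + 1) − d = 0.
The code is MDS (slack = 0).
Description: the claimed parameters are [9, 5, 5]_13; such a code would be MDS (meets Singleton bound).


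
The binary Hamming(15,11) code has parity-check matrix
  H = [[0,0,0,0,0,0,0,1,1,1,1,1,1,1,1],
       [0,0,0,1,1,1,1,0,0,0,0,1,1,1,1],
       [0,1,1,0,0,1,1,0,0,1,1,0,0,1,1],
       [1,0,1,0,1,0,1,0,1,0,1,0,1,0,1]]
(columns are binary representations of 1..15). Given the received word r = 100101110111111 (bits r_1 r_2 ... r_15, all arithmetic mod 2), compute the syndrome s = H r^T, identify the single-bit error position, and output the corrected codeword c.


s = (1, 1, 0, 1)^T, error position = 13, corrected codeword c = 100101110111011

Compute s = H r^T mod 2 one row at a time:
  s_1 = 1 + 0 + 1 + 1 + 1 + 1 + 1 + 1 = 7 ≡ 1 (mod 2).
  s_2 = 1 + 0 + 1 + 1 + 1 + 1 + 1 + 1 = 7 ≡ 1 (mod 2).
  s_3 = 0 + 0 + 1 + 1 + 1 + 1 + 1 + 1 = 6 ≡ 0 (mod 2).
  s_4 = 1 + 0 + 0 + 1 + 0 + 1 + 1 + 1 = 5 ≡ 1 (mod 2).
s = (1, 1, 0, 1)^T — this equals column 13 of H (binary 1101), so error is at position 13.
Correct: flip bit 13 of r = 100101110111111 to get c = 100101110111011.


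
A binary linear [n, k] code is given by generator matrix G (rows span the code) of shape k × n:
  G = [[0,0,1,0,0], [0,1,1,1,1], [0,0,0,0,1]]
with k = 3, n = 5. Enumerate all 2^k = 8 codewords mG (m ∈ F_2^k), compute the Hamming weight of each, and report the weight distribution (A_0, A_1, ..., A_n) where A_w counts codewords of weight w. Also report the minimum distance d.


Weight distribution: A_0 = 1, A_1 = 2, A_2 = 2, A_3 = 2, A_4 = 1. Minimum distance d = 1.

Enumerate all 2^3 = 8 messages m ∈ F_2^3.
For each, compute codeword c = mG in F_2^5, then tally its weight.
  m = 000 → c = 00000, weight = 0.
  m = 100 → c = 00100, weight = 1.
  m = 010 → c = 01111, weight = 4.
  m = 110 → c = 01011, weight = 3.
  m = 001 → c = 00001, weight = 1.
  m = 101 → c = 00101, weight = 2.
  m = 011 → c = 01110, weight = 3.
  m = 111 → c = 01010, weight = 2.
Tally weights:
  weight 0: 1 codewords.
  weight 1: 2 codewords.
  weight 2: 2 codewords.
  weight 3: 2 codewords.
  weight 4: 1 codewords.
Minimum distance d = smallest w > 0 with A_w > 0 = 1.
Sanity: Σ A_w = 8 = 2^3 = 8 ✓.


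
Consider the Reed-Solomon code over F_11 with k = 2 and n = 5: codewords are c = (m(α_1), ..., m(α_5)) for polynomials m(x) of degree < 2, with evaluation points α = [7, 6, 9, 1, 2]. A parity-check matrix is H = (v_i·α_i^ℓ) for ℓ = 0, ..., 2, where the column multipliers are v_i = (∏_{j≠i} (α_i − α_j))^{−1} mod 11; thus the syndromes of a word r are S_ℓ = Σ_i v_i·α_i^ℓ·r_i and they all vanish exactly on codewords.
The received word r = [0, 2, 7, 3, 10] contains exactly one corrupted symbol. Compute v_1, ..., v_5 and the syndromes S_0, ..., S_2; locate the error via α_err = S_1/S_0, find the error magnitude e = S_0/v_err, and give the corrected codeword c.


S = (10, 10, 10), error at position 4, error magnitude e = 2, c = [0, 2, 7, 1, 10].

Step 1: column multipliers v_i = (∏_{j≠i}(α_i − α_j))^{−1} mod 11.
  i = 1 (α = 7): (7−6)(7−9)(7−1)(7−2) = 1·(−2)·6·5 = −60 ≡ 6, so v_1 = 6^{−1} = 2 (mod 11).
  i = 2 (α = 6): (6−7)(6−9)(6−1)(6−2) = (−1)·(−3)·5·4 = 60 ≡ 5, so v_2 = 5^{−1} = 9 (mod 11).
  i = 3 (α = 9): (9−7)(9−6)(9−1)(9−2) = 2·3·8·7 = 336 ≡ 6, so v_3 = 6^{−1} = 2 (mod 11).
  i = 4 (α = 1): (1−7)(1−6)(1−9)(1−2) = (−6)·(−5)·(−8)·(−1) = 240 ≡ 9, so v_4 = 9^{−1} = 5 (mod 11).
  i = 5 (α = 2): (2−7)(2−6)(2−9)(2−1) = (−5)·(−4)·(−7)·1 = −140 ≡ 3, so v_5 = 3^{−1} = 4 (mod 11).
  v = [2, 9, 2, 5, 4].
Step 2: syndromes of r = [0, 2, 7, 3, 10] (all sums mod 11).
  S_0 = Σ v_i r_i = 2·0 + 9·2 + 2·7 + 5·3 + 4·10 = 87 ≡ 10.
  S_1 = Σ v_i α_i r_i = 2·7·0 + 9·6·2 + 2·9·7 + 5·1·3 + 4·2·10 = 329 ≡ 10.
  α_i^2 mod 11 = [5, 3, 4, 1, 4].
  S_2 = Σ v_i α_i^2 r_i = 2·5·0 + 9·3·2 + 2·4·7 + 5·1·3 + 4·4·10 = 285 ≡ 10.
  S = (10, 10, 10) ≠ 0, so r is not a codeword (an error is present).
Step 3: locate the error. For a single error e at position i, S_ℓ = v_i·e·α_i^ℓ, so α_err = S_1/S_0.
  S_0^{−1} = 10^{−1} = 10 (mod 11), so α_err = 10·10 = 100 ≡ 1 = α_4. Error position i = 4.
  Consistency check: S_2/S_1 = 10·10 = 100 ≡ 1 = α_err ✓ (single-error assumption holds).
Step 4: error magnitude e = S_0/v_4 = S_0·∏_{j≠4}(α_4 − α_j) = 10·9 = 90 ≡ 2 (mod 11).
Step 5: correct position 4: c_4 = r_4 − e = 3 − 2 ≡ 1 (mod 11). Hence c = [0, 2, 7, 1, 10].
  Check: interpolating c through the α_i gives m(x) = 3 + 9·x (degree < 2) with m(α_i) = c_i for every i, so c is indeed a codeword.


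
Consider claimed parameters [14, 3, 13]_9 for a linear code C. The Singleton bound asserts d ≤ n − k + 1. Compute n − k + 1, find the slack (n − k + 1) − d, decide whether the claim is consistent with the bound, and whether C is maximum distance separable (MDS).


Singleton RHS = n − k + 1 = 12, slack = -1, bound violated (no such code; not MDS).

Singleton bound: d ≤ n − k + 1.
Here n = 14, k = 3, so n − k + 1 = 12.
Given d = 13, check d ≤ 12: NO.
Slack = (n − k + 1) − d = -1.
The slack is negative: d = 13 exceeds n − k + 1 = 12 by 1, so the Singleton bound is violated and no linear [14, 3, 13]_9 code can exist. In particular it is not MDS (MDS requires d = n − k + 1 exactly).
Description: the claimed parameters are [14, 3, 13]_9; such a code would be impossible (violates the Singleton bound).


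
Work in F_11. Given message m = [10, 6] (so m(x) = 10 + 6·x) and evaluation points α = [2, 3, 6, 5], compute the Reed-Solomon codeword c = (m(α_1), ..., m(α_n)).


c = [0, 6, 2, 7]

Message polynomial: m(x) = 10 + 6·x (mod 11).
For each evaluation point α_i, compute m(α_i) mod 11:
  α_1 = 2: Horner steps 6 → 0, so m(2) = 0.
  α_2 = 3: Horner steps 6 → 6, so m(3) = 6.
  α_3 = 6: Horner steps 6 → 2, so m(6) = 2.
  α_4 = 5: Horner steps 6 → 7, so m(5) = 7.
Codeword c = [0, 6, 2, 7] ∈ F_11^4.


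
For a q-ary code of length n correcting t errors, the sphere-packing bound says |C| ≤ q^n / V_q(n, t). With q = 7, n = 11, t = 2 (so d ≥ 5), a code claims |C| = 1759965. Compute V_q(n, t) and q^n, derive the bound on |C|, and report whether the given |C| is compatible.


V_q(n, t) = 2047, q^n = 1977326743, Hamming bound = 965963, |C| = 1759965 > bound (violated).

Step 1: Compute V_q(n, t) = Σ_{j=0}^2 C(n, j) (q−1)^j.
  j = 0: C(11,0)·(6)^0 = 1·1 = 1.
  j = 1: C(11,1)·(6)^1 = 11·6 = 66.
  j = 2: C(11,2)·(6)^2 = 55·36 = 1980.
  V_q(n, t) = 1 + 66 + 1980 = 2047.
Step 2: q^n = 7^11 = 1977326743.
Step 3: Hamming bound ⌊q^n / V_q(n,t)⌋ = ⌊1977326743/2047⌋ = 965963.
Step 4: Compare |C| = 1759965 to 965963: violated.
The claimed |C| lies above the Hamming bound, so no 7-ary code of length 11 with d ≥ 5 can have 1759965 codewords.


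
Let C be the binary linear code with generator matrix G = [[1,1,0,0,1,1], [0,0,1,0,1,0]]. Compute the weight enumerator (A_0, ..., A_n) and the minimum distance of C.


Weight distribution: A_0 = 1, A_2 = 1, A_4 = 2. Minimum distance d = 2.

Enumerate all 2^2 = 4 messages m ∈ F_2^2.
For each, compute codeword c = mG in F_2^6, then tally its weight.
  m = 00 → c = 000000, weight = 0.
  m = 10 → c = 110011, weight = 4.
  m = 01 → c = 001010, weight = 2.
  m = 11 → c = 111001, weight = 4.
Tally weights:
  weight 0: 1 codewords.
  weight 2: 1 codewords.
  weight 4: 2 codewords.
Minimum distance d = smallest w > 0 with A_w > 0 = 2.
Sanity: Σ A_w = 4 = 2^2 = 4 ✓.


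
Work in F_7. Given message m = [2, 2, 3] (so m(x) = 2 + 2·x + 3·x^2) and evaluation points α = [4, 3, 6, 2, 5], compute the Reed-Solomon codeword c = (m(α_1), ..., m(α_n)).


c = [2, 0, 3, 4, 3]

Message polynomial: m(x) = 2 + 2·x + 3·x^2 (mod 7).
For each evaluation point α_i, compute m(α_i) mod 7:
  α_1 = 4: Horner steps 3 → 0 → 2, so m(4) = 2.
  α_2 = 3: Horner steps 3 → 4 → 0, so m(3) = 0.
  α_3 = 6: Horner steps 3 → 6 → 3, so m(6) = 3.
  α_4 = 2: Horner steps 3 → 1 → 4, so m(2) = 4.
  α_5 = 5: Horner steps 3 → 3 → 3, so m(5) = 3.
Codeword c = [2, 0, 3, 4, 3] ∈ F_7^5.


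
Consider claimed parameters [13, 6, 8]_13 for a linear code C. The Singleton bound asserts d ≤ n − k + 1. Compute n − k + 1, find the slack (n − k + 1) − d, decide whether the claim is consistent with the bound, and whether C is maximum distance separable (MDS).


Singleton RHS = n − k + 1 = 8, slack = 0, bound satisfied, MDS.

Singleton bound: d ≤ n − k + 1.
Here n = 13, k = 6, so n − k + 1 = 8.
Given d = 8, check d ≤ 8: YES.
Slack = (n − k + 1) − d = 0.
The code is MDS (slack = 0).
Description: the claimed parameters are [13, 6, 8]_13; such a code would be MDS (meets Singleton bound).


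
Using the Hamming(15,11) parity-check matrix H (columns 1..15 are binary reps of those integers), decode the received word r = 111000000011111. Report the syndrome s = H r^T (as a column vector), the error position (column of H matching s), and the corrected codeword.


s = (1, 0, 1, 1)^T, error position = 11, corrected codeword c = 111000000001111

Compute s = H r^T mod 2 one row at a time:
  s_1 = 0 + 0 + 0 + 1 + 1 + 1 + 1 + 1 = 5 ≡ 1 (mod 2).
  s_2 = 0 + 0 + 0 + 0 + 1 + 1 + 1 + 1 = 4 ≡ 0 (mod 2).
  s_3 = 1 + 1 + 0 + 0 + 0 + 1 + 1 + 1 = 5 ≡ 1 (mod 2).
  s_4 = 1 + 1 + 0 + 0 + 0 + 1 + 1 + 1 = 5 ≡ 1 (mod 2).
s = (1, 0, 1, 1)^T — this equals column 11 of H (binary 1011), so error is at position 11.
Correct: flip bit 11 of r = 111000000011111 to get c = 111000000001111.


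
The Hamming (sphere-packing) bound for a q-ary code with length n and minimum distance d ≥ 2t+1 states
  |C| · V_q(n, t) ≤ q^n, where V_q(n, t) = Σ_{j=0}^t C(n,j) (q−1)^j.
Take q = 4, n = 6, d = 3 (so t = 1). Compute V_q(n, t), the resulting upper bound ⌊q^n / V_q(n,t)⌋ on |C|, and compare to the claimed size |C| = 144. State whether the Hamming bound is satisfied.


V_q(n, t) = 19, q^n = 4096, Hamming bound = 215, |C| = 144 ≤ bound (satisfied).

Step 1: Compute V_q(n, t) = Σ_{j=0}^1 C(n, j) (q−1)^j.
  j = 0: C(6,0)·(3)^0 = 1·1 = 1.
  j = 1: C(6,1)·(3)^1 = 6·3 = 18.
  V_q(n, t) = 1 + 18 = 19.
Step 2: q^n = 4^6 = 4096.
Step 3: Hamming bound ⌊q^n / V_q(n,t)⌋ = ⌊4096/19⌋ = 215.
Step 4: Compare |C| = 144 to 215: satisfied.
The claimed |C| lies below the Hamming bound.


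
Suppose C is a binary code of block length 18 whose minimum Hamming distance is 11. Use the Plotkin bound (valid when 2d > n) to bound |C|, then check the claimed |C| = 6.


Plotkin bound M ≤ 4; given |C| = 6 > bound (violated).

Check applicability: 2d = 22, n = 18.
2d − n = 4 > 0, so Plotkin applies.
Compute d/(2d−n) = 11/4 ≈ 2.7500.
⌊d/(2d−n)⌋ = 2.
Plotkin bound: M ≤ 2·2 = 4.
Given |C| = 6, check: VIOLATED.
This |C| is above the Plotkin bound, so no binary code with n = 18, d = 11 and 6 codewords exists.


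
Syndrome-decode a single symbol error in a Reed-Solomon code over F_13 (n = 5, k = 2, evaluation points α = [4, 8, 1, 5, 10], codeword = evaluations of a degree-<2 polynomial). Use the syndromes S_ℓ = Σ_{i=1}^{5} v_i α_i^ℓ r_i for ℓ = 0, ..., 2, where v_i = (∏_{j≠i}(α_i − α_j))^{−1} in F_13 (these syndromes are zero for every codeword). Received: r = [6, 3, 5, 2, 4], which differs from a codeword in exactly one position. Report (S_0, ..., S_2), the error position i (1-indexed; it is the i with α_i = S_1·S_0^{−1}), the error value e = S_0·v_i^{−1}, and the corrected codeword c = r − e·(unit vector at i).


S = (5, 11, 6), error at position 5, error magnitude e = 9, c = [6, 3, 5, 2, 8].

Step 1: column multipliers v_i = (∏_{j≠i}(α_i − α_j))^{−1} mod 13.
  i = 1 (α = 4): (4−8)(4−1)(4−5)(4−10) = (−4)·3·(−1)·(−6) = −72 ≡ 6, so v_1 = 6^{−1} = 11 (mod 13).
  i = 2 (α = 8): (8−4)(8−1)(8−5)(8−10) = 4·7·3·(−2) = −168 ≡ 1, so v_2 = 1^{−1} = 1 (mod 13).
  i = 3 (α = 1): (1−4)(1−8)(1−5)(1−10) = (−3)·(−7)·(−4)·(−9) = 756 ≡ 2, so v_3 = 2^{−1} = 7 (mod 13).
  i = 4 (α = 5): (5−4)(5−8)(5−1)(5−10) = 1·(−3)·4·(−5) = 60 ≡ 8, so v_4 = 8^{−1} = 5 (mod 13).
  i = 5 (α = 10): (10−4)(10−8)(10−1)(10−5) = 6·2·9·5 = 540 ≡ 7, so v_5 = 7^{−1} = 2 (mod 13).
  v = [11, 1, 7, 5, 2].
Step 2: syndromes of r = [6, 3, 5, 2, 4] (all sums mod 13).
  S_0 = Σ v_i r_i = 11·6 + 1·3 + 7·5 + 5·2 + 2·4 = 122 ≡ 5.
  S_1 = Σ v_i α_i r_i = 11·4·6 + 1·8·3 + 7·1·5 + 5·5·2 + 2·10·4 = 453 ≡ 11.
  α_i^2 mod 13 = [3, 12, 1, 12, 9].
  S_2 = Σ v_i α_i^2 r_i = 11·3·6 + 1·12·3 + 7·1·5 + 5·12·2 + 2·9·4 = 461 ≡ 6.
  S = (5, 11, 6) ≠ 0, so r is not a codeword (an error is present).
Step 3: locate the error. For a single error e at position i, S_ℓ = v_i·e·α_i^ℓ, so α_err = S_1/S_0.
  S_0^{−1} = 5^{−1} = 8 (mod 13), so α_err = 11·8 = 88 ≡ 10 = α_5. Error position i = 5.
  Consistency check: S_2/S_1 = 6·6 = 36 ≡ 10 = α_err ✓ (single-error assumption holds).
Step 4: error magnitude e = S_0/v_5 = S_0·∏_{j≠5}(α_5 − α_j) = 5·7 = 35 ≡ 9 (mod 13).
Step 5: correct position 5: c_5 = r_5 − e = 4 − 9 ≡ 8 (mod 13). Hence c = [6, 3, 5, 2, 8].
  Check: interpolating c through the α_i gives m(x) = 9 + 9·x (degree < 2) with m(α_i) = c_i for every i, so c is indeed a codeword.


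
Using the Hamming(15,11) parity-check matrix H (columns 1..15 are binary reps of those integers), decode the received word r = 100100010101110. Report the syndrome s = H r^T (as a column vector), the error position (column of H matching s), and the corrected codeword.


s = (1, 0, 0, 0)^T, error position = 8, corrected codeword c = 100100000101110

Compute s = H r^T mod 2 one row at a time:
  s_1 = 1 + 0 + 1 + 0 + 1 + 1 + 1 + 0 = 5 ≡ 1 (mod 2).
  s_2 = 1 + 0 + 0 + 0 + 1 + 1 + 1 + 0 = 4 ≡ 0 (mod 2).
  s_3 = 0 + 0 + 0 + 0 + 1 + 0 + 1 + 0 = 2 ≡ 0 (mod 2).
  s_4 = 1 + 0 + 0 + 0 + 0 + 0 + 1 + 0 = 2 ≡ 0 (mod 2).
s = (1, 0, 0, 0)^T — this equals column 8 of H (binary 1000), so error is at position 8.
Correct: flip bit 8 of r = 100100010101110 to get c = 100100000101110.


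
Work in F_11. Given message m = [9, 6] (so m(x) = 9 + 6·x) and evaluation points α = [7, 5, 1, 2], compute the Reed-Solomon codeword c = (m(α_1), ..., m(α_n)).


c = [7, 6, 4, 10]

Message polynomial: m(x) = 9 + 6·x (mod 11).
For each evaluation point α_i, compute m(α_i) mod 11:
  α_1 = 7: Horner steps 6 → 7, so m(7) = 7.
  α_2 = 5: Horner steps 6 → 6, so m(5) = 6.
  α_3 = 1: Horner steps 6 → 4, so m(1) = 4.
  α_4 = 2: Horner steps 6 → 10, so m(2) = 10.
Codeword c = [7, 6, 4, 10] ∈ F_11^4.


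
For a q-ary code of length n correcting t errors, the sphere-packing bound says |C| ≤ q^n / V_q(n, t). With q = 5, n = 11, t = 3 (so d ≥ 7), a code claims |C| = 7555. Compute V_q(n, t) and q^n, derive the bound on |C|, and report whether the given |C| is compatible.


V_q(n, t) = 11485, q^n = 48828125, Hamming bound = 4251, |C| = 7555 > bound (violated).

Step 1: Compute V_q(n, t) = Σ_{j=0}^3 C(n, j) (q−1)^j.
  j = 0: C(11,0)·(4)^0 = 1·1 = 1.
  j = 1: C(11,1)·(4)^1 = 11·4 = 44.
  j = 2: C(11,2)·(4)^2 = 55·16 = 880.
  j = 3: C(11,3)·(4)^3 = 165·64 = 10560.
  V_q(n, t) = 1 + 44 + 880 + 10560 = 11485.
Step 2: q^n = 5^11 = 48828125.
Step 3: Hamming bound ⌊q^n / V_q(n,t)⌋ = ⌊48828125/11485⌋ = 4251.
Step 4: Compare |C| = 7555 to 4251: violated.
The claimed |C| lies above the Hamming bound, so no 5-ary code of length 11 with d ≥ 7 can have 7555 codewords.


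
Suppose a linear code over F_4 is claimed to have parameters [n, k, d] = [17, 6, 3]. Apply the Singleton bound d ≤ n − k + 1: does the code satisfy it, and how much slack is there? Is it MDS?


Singleton RHS = n − k + 1 = 12, slack = 9, bound satisfied, not MDS.

Singleton bound: d ≤ n − k + 1.
Here n = 17, k = 6, so n − k + 1 = 12.
Given d = 3, check d ≤ 12: YES.
Slack = (n − k + 1) − d = 9.
The code is NOT MDS (slack = 9 > 0).
Description: the claimed parameters are [17, 6, 3]_4; such a code would be non-MDS.


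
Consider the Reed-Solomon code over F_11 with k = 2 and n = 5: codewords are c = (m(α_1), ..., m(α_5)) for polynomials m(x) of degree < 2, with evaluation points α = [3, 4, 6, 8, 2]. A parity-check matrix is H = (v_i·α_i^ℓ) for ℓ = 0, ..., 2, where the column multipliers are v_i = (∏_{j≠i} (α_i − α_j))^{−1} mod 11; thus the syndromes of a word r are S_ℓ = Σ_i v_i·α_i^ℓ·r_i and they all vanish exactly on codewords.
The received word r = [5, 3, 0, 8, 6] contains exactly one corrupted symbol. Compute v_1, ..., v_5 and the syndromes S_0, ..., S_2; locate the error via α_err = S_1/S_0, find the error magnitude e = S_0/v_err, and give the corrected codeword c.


S = (4, 1, 3), error at position 1, error magnitude e = 6, c = [10, 3, 0, 8, 6].

Step 1: column multipliers v_i = (∏_{j≠i}(α_i − α_j))^{−1} mod 11.
  i = 1 (α = 3): (3−4)(3−6)(3−8)(3−2) = (−1)·(−3)·(−5)·1 = −15 ≡ 7, so v_1 = 7^{−1} = 8 (mod 11).
  i = 2 (α = 4): (4−3)(4−6)(4−8)(4−2) = 1·(−2)·(−4)·2 = 16 ≡ 5, so v_2 = 5^{−1} = 9 (mod 11).
  i = 3 (α = 6): (6−3)(6−4)(6−8)(6−2) = 3·2·(−2)·4 = −48 ≡ 7, so v_3 = 7^{−1} = 8 (mod 11).
  i = 4 (α = 8): (8−3)(8−4)(8−6)(8−2) = 5·4·2·6 = 240 ≡ 9, so v_4 = 9^{−1} = 5 (mod 11).
  i = 5 (α = 2): (2−3)(2−4)(2−6)(2−8) = (−1)·(−2)·(−4)·(−6) = 48 ≡ 4, so v_5 = 4^{−1} = 3 (mod 11).
  v = [8, 9, 8, 5, 3].
Step 2: syndromes of r = [5, 3, 0, 8, 6] (all sums mod 11).
  S_0 = Σ v_i r_i = 8·5 + 9·3 + 8·0 + 5·8 + 3·6 = 125 ≡ 4.
  S_1 = Σ v_i α_i r_i = 8·3·5 + 9·4·3 + 8·6·0 + 5·8·8 + 3·2·6 = 584 ≡ 1.
  α_i^2 mod 11 = [9, 5, 3, 9, 4].
  S_2 = Σ v_i α_i^2 r_i = 8·9·5 + 9·5·3 + 8·3·0 + 5·9·8 + 3·4·6 = 927 ≡ 3.
  S = (4, 1, 3) ≠ 0, so r is not a codeword (an error is present).
Step 3: locate the error. For a single error e at position i, S_ℓ = v_i·e·α_i^ℓ, so α_err = S_1/S_0.
  S_0^{−1} = 4^{−1} = 3 (mod 11), so α_err = 1·3 = 3 ≡ 3 = α_1. Error position i = 1.
  Consistency check: S_2/S_1 = 3·1 = 3 ≡ 3 = α_err ✓ (single-error assumption holds).
Step 4: error magnitude e = S_0/v_1 = S_0·∏_{j≠1}(α_1 − α_j) = 4·7 = 28 ≡ 6 (mod 11).
Step 5: correct position 1: c_1 = r_1 − e = 5 − 6 ≡ 10 (mod 11). Hence c = [10, 3, 0, 8, 6].
  Check: interpolating c through the α_i gives m(x) = 9 + 4·x (degree < 2) with m(α_i) = c_i for every i, so c is indeed a codeword.


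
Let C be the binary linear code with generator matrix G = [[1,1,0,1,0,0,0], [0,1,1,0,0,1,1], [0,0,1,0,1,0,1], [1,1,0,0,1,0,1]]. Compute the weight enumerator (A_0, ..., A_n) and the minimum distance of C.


Weight distribution: A_0 = 1, A_2 = 1, A_3 = 6, A_4 = 5, A_5 = 2, A_6 = 1. Minimum distance d = 2.

Enumerate all 2^4 = 16 messages m ∈ F_2^4.
For each, compute codeword c = mG in F_2^7, then tally its weight.
  m = 0000 → c = 0000000, weight = 0.
  m = 1000 → c = 1101000, weight = 3.
  m = 0100 → c = 0110011, weight = 4.
  m = 1100 → c = 1011011, weight = 5.
  m = 0010 → c = 0010101, weight = 3.
  m = 1010 → c = 1111101, weight = 6.
  m = 0110 → c = 0100110, weight = 3.
  m = 1110 → c = 1001110, weight = 4.
  m = 0001 → c = 1100101, weight = 4.
  m = 1001 → c = 0001101, weight = 3.
  m = 0101 → c = 1010110, weight = 4.
  m = 1101 → c = 0111110, weight = 5.
  m = 0011 → c = 1110000, weight = 3.
  m = 1011 → c = 0011000, weight = 2.
  m = 0111 → c = 1000011, weight = 3.
  m = 1111 → c = 0101011, weight = 4.
Tally weights:
  weight 0: 1 codewords.
  weight 2: 1 codewords.
  weight 3: 6 codewords.
  weight 4: 5 codewords.
  weight 5: 2 codewords.
  weight 6: 1 codewords.
Minimum distance d = smallest w > 0 with A_w > 0 = 2.
Sanity: Σ A_w = 16 = 2^4 = 16 ✓.


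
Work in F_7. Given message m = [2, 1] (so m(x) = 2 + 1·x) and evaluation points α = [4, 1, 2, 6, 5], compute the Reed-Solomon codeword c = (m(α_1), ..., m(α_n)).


c = [6, 3, 4, 1, 0]

Message polynomial: m(x) = 2 + 1·x (mod 7).
For each evaluation point α_i, compute m(α_i) mod 7:
  α_1 = 4: Horner steps 1 → 6, so m(4) = 6.
  α_2 = 1: Horner steps 1 → 3, so m(1) = 3.
  α_3 = 2: Horner steps 1 → 4, so m(2) = 4.
  α_4 = 6: Horner steps 1 → 1, so m(6) = 1.
  α_5 = 5: Horner steps 1 → 0, so m(5) = 0.
Codeword c = [6, 3, 4, 1, 0] ∈ F_7^5.


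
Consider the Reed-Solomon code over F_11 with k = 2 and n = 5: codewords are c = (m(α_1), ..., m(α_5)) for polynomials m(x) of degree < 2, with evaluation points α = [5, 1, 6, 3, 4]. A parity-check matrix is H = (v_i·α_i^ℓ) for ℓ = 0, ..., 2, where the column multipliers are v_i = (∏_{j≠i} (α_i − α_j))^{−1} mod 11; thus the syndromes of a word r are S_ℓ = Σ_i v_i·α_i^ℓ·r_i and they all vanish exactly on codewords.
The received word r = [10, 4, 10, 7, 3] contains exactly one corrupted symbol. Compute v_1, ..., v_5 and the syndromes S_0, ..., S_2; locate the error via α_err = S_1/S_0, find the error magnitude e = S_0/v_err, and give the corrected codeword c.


S = (6, 3, 7), error at position 3, error magnitude e = 4, c = [10, 4, 6, 7, 3].

Step 1: column multipliers v_i = (∏_{j≠i}(α_i − α_j))^{−1} mod 11.
  i = 1 (α = 5): (5−1)(5−6)(5−3)(5−4) = 4·(−1)·2·1 = −8 ≡ 3, so v_1 = 3^{−1} = 4 (mod 11).
  i = 2 (α = 1): (1−5)(1−6)(1−3)(1−4) = (−4)·(−5)·(−2)·(−3) = 120 ≡ 10, so v_2 = 10^{−1} = 10 (mod 11).
  i = 3 (α = 6): (6−5)(6−1)(6−3)(6−4) = 1·5·3·2 = 30 ≡ 8, so v_3 = 8^{−1} = 7 (mod 11).
  i = 4 (α = 3): (3−5)(3−1)(3−6)(3−4) = (−2)·2·(−3)·(−1) = −12 ≡ 10, so v_4 = 10^{−1} = 10 (mod 11).
  i = 5 (α = 4): (4−5)(4−1)(4−6)(4−3) = (−1)·3·(−2)·1 = 6 ≡ 6, so v_5 = 6^{−1} = 2 (mod 11).
  v = [4, 10, 7, 10, 2].
Step 2: syndromes of r = [10, 4, 10, 7, 3] (all sums mod 11).
  S_0 = Σ v_i r_i = 4·10 + 10·4 + 7·10 + 10·7 + 2·3 = 226 ≡ 6.
  S_1 = Σ v_i α_i r_i = 4·5·10 + 10·1·4 + 7·6·10 + 10·3·7 + 2·4·3 = 894 ≡ 3.
  α_i^2 mod 11 = [3, 1, 3, 9, 5].
  S_2 = Σ v_i α_i^2 r_i = 4·3·10 + 10·1·4 + 7·3·10 + 10·9·7 + 2·5·3 = 1030 ≡ 7.
  S = (6, 3, 7) ≠ 0, so r is not a codeword (an error is present).
Step 3: locate the error. For a single error e at position i, S_ℓ = v_i·e·α_i^ℓ, so α_err = S_1/S_0.
  S_0^{−1} = 6^{−1} = 2 (mod 11), so α_err = 3·2 = 6 ≡ 6 = α_3. Error position i = 3.
  Consistency check: S_2/S_1 = 7·4 = 28 ≡ 6 = α_err ✓ (single-error assumption holds).
Step 4: error magnitude e = S_0/v_3 = S_0·∏_{j≠3}(α_3 − α_j) = 6·8 = 48 ≡ 4 (mod 11).
Step 5: correct position 3: c_3 = r_3 − e = 10 − 4 ≡ 6 (mod 11). Hence c = [10, 4, 6, 7, 3].
  Check: interpolating c through the α_i gives m(x) = 8 + 7·x (degree < 2) with m(α_i) = c_i for every i, so c is indeed a codeword.
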